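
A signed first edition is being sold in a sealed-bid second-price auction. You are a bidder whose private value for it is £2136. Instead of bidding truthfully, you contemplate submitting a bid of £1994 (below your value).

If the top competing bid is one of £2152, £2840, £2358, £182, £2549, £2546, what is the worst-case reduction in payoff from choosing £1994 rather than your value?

£2152: same outcome either way → loss £0.
£2840: same outcome either way → loss £0.
£2358: same outcome either way → loss £0.
£182: same outcome either way → loss £0.
£2549: same outcome either way → loss £0.
£2546: same outcome either way → loss £0.
Maximum loss: £0.

£0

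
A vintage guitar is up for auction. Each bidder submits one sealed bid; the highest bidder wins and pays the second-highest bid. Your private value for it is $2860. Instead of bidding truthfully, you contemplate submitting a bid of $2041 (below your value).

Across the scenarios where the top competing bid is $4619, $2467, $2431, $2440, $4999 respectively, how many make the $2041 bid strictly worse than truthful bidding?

3

The deviation hurts exactly when the highest competing bid lies strictly between $2041 and $2860 — underbidding then forfeits a profitable win.
$4619: above both → same outcome either way.
$2467: inside the interval → strictly worse (loss $393).
$2431: inside the interval → strictly worse (loss $429).
$2440: inside the interval → strictly worse (loss $420).
$4999: above both → same outcome either way.
Count: 3.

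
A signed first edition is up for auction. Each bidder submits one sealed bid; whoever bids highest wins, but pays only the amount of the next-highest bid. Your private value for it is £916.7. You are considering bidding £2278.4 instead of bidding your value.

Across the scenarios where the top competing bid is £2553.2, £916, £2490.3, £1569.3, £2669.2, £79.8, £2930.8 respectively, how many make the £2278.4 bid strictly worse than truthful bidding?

The deviation hurts exactly when the highest competing bid lies strictly between £916.7 and £2278.4 — overbidding then wins at a price above your value.
£2553.2: above both → same outcome either way.
£916: below both → same outcome either way.
£2490.3: above both → same outcome either way.
£1569.3: inside the interval → strictly worse (loss £652.6).
£2669.2: above both → same outcome either way.
£79.8: below both → same outcome either way.
£2930.8: above both → same outcome either way.
Count: 1.

1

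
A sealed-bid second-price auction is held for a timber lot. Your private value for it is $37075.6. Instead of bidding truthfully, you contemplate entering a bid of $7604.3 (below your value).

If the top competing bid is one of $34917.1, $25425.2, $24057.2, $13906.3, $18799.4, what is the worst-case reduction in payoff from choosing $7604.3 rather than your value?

$34917.1: truthful gives $2158.5, deviation gives $0 → loss $2158.5.
$25425.2: truthful gives $11650.4, deviation gives $0 → loss $11650.4.
$24057.2: truthful gives $13018.4, deviation gives $0 → loss $13018.4.
$13906.3: truthful gives $23169.3, deviation gives $0 → loss $23169.3.
$18799.4: truthful gives $18276.2, deviation gives $0 → loss $18276.2.
Maximum loss: $23169.3.

$23169.3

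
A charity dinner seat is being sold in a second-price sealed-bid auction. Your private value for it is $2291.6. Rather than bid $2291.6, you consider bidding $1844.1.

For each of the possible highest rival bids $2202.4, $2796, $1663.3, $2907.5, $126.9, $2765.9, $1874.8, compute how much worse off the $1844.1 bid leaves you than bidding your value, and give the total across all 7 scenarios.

$506

The deviation costs you only when the competing bid falls strictly between $1844.1 and $2291.6; elsewhere both bids give the same outcome.
$2202.4: truthful payoff $89.2, deviation payoff $0 → loss $89.2.
$2796: outcomes coincide → loss $0.
$1663.3: outcomes coincide → loss $0.
$2907.5: outcomes coincide → loss $0.
$126.9: outcomes coincide → loss $0.
$2765.9: outcomes coincide → loss $0.
$1874.8: truthful payoff $416.8, deviation payoff $0 → loss $416.8.
Total loss = $89.2 + $416.8 = $506.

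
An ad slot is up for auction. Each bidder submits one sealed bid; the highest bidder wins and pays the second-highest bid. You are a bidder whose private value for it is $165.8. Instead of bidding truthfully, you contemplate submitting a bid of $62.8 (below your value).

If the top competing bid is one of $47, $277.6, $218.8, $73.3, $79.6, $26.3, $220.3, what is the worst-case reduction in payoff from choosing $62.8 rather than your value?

$47: same outcome either way → loss $0.
$277.6: same outcome either way → loss $0.
$218.8: same outcome either way → loss $0.
$73.3: truthful gives $92.5, deviation gives $0 → loss $92.5.
$79.6: truthful gives $86.2, deviation gives $0 → loss $86.2.
$26.3: same outcome either way → loss $0.
$220.3: same outcome either way → loss $0.
Maximum loss: $92.5.

$92.5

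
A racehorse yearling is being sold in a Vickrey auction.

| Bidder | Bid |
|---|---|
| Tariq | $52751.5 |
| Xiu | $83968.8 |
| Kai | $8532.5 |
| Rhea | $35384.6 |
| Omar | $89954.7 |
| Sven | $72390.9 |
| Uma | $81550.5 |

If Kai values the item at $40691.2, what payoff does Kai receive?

Highest bid: Omar at $89954.7, so Omar wins.
Second-highest bid: Xiu at $83968.8 — that is the price the winner pays.
Kai did not win, so Kai pays nothing and receives nothing: payoff $0.

$0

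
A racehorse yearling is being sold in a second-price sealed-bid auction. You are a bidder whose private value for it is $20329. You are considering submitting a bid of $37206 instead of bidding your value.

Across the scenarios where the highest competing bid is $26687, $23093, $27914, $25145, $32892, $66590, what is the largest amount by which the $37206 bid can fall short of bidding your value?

$12563

$26687: truthful gives $0, deviation gives −$6358 → loss $6358.
$23093: truthful gives $0, deviation gives −$2764 → loss $2764.
$27914: truthful gives $0, deviation gives −$7585 → loss $7585.
$25145: truthful gives $0, deviation gives −$4816 → loss $4816.
$32892: truthful gives $0, deviation gives −$12563 → loss $12563.
$66590: same outcome either way → loss $0.
Maximum loss: $12563.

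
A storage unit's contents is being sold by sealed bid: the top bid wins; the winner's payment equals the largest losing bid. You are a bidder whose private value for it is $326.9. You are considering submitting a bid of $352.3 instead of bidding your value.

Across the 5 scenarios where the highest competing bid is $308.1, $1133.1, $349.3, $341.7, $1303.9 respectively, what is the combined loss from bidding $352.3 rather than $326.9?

$37.2

The deviation costs you only when the competing bid falls strictly between $326.9 and $352.3; elsewhere both bids give the same outcome.
$308.1: outcomes coincide → loss $0.
$1133.1: outcomes coincide → loss $0.
$349.3: truthful payoff $0, deviation payoff −$22.4 → loss $22.4.
$341.7: truthful payoff $0, deviation payoff −$14.8 → loss $14.8.
$1303.9: outcomes coincide → loss $0.
Total loss = $22.4 + $14.8 = $37.2.
Truthful bidding weakly dominates here: raising your bid can only win items priced above your value, and lowering it can only forfeit items priced below.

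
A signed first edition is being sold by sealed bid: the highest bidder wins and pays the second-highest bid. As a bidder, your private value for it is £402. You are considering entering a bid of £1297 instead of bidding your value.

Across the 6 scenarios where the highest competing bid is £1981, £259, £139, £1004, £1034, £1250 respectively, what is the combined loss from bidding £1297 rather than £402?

£2082

The deviation costs you only when the competing bid falls strictly between £402 and £1297; elsewhere both bids give the same outcome.
£1981: outcomes coincide → loss £0.
£259: outcomes coincide → loss £0.
£139: outcomes coincide → loss £0.
£1004: truthful payoff £0, deviation payoff −£602 → loss £602.
£1034: truthful payoff £0, deviation payoff −£632 → loss £632.
£1250: truthful payoff £0, deviation payoff −£848 → loss £848.
Total loss = £602 + £632 + £848 = £2082.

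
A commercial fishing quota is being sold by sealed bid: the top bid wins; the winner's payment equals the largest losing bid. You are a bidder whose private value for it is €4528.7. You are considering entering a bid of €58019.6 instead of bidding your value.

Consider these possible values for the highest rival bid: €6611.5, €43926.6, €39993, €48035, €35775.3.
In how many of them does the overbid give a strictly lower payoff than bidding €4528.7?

The deviation hurts exactly when the highest competing bid lies strictly between €4528.7 and €58019.6 — overbidding then wins at a price above your value.
€6611.5: inside the interval → strictly worse (loss €2082.8).
€43926.6: inside the interval → strictly worse (loss €39397.9).
€39993: inside the interval → strictly worse (loss €35464.3).
€48035: inside the interval → strictly worse (loss €43506.3).
€35775.3: inside the interval → strictly worse (loss €31246.6).
Count: 5.

5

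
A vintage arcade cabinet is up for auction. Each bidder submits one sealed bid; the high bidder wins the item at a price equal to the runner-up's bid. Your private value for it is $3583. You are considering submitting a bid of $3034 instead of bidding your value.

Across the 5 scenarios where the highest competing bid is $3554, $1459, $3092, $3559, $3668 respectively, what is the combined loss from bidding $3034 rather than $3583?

The deviation costs you only when the competing bid falls strictly between $3034 and $3583; elsewhere both bids give the same outcome.
$3554: truthful payoff $29, deviation payoff $0 → loss $29.
$1459: outcomes coincide → loss $0.
$3092: truthful payoff $491, deviation payoff $0 → loss $491.
$3559: truthful payoff $24, deviation payoff $0 → loss $24.
$3668: outcomes coincide → loss $0.
Total loss = $29 + $491 + $24 = $544.

$544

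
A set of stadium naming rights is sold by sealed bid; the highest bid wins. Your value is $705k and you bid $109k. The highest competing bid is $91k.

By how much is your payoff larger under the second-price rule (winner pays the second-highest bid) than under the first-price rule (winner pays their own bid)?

$18k

You have the highest bid, so you win under either rule.
Second-price: pay $91k → payoff $614k.
First-price: pay your own bid $109k → payoff $596k.
Difference = $614k − ($596k) = $18k.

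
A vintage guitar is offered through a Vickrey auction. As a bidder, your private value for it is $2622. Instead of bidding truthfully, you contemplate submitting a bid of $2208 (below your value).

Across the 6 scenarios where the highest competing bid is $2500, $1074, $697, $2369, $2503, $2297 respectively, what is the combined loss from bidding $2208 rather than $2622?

$819

The deviation costs you only when the competing bid falls strictly between $2208 and $2622; elsewhere both bids give the same outcome.
$2500: truthful payoff $122, deviation payoff $0 → loss $122.
$1074: outcomes coincide → loss $0.
$697: outcomes coincide → loss $0.
$2369: truthful payoff $253, deviation payoff $0 → loss $253.
$2503: truthful payoff $119, deviation payoff $0 → loss $119.
$2297: truthful payoff $325, deviation payoff $0 → loss $325.
Total loss = $122 + $253 + $119 + $325 = $819.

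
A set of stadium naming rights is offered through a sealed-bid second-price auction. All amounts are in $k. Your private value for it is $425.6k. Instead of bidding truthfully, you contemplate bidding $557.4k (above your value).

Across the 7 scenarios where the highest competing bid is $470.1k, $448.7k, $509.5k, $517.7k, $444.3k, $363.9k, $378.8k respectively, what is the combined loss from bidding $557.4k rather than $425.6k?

$262.3k

The deviation costs you only when the competing bid falls strictly between $425.6k and $557.4k; elsewhere both bids give the same outcome.
$470.1k: truthful payoff $0k, deviation payoff −$44.5k → loss $44.5k.
$448.7k: truthful payoff $0k, deviation payoff −$23.1k → loss $23.1k.
$509.5k: truthful payoff $0k, deviation payoff −$83.9k → loss $83.9k.
$517.7k: truthful payoff $0k, deviation payoff −$92.1k → loss $92.1k.
$444.3k: truthful payoff $0k, deviation payoff −$18.7k → loss $18.7k.
$363.9k: outcomes coincide → loss $0k.
$378.8k: outcomes coincide → loss $0k.
Total loss = $44.5k + $23.1k + $83.9k + $92.1k + $18.7k = $262.3k.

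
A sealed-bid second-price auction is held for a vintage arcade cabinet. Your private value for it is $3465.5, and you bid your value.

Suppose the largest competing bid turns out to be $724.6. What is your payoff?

$2740.9

Your bid $3465.5 exceeds the highest competing bid $724.6, so you win.
In a second-price auction the winner pays the second-highest bid, $724.6.
Payoff = value − price = $3465.5 − $724.6 = $2740.9.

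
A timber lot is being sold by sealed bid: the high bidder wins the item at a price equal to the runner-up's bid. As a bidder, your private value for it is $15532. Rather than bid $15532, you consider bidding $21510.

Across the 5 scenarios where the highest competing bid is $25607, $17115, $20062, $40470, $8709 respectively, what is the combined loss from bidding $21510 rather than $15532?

$6113

The deviation costs you only when the competing bid falls strictly between $15532 and $21510; elsewhere both bids give the same outcome.
$25607: outcomes coincide → loss $0.
$17115: truthful payoff $0, deviation payoff −$1583 → loss $1583.
$20062: truthful payoff $0, deviation payoff −$4530 → loss $4530.
$40470: outcomes coincide → loss $0.
$8709: outcomes coincide → loss $0.
Total loss = $1583 + $4530 = $6113.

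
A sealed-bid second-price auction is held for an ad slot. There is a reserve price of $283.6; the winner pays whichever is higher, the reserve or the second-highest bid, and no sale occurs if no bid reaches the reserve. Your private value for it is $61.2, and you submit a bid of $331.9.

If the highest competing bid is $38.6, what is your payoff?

−$222.4

Your bid $331.9 is the highest and exceeds the reserve.
Price = max(second-highest bid, reserve) = max($38.6, $283.6) = $283.6.
Payoff = $61.2 − $283.6 = −$222.4.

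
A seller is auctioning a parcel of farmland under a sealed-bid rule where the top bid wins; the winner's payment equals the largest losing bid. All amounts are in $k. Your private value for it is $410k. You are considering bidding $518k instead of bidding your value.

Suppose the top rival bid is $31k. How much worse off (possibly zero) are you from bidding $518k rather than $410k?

$0k

Bidding your value $410k: you win (since $410k > $31k) and pay $31k. Payoff $379k.
Bidding $518k: you win and pay $31k. Payoff $410k − $31k = $379k.
Difference = $379k − $379k = $0k; both bids lead to the same outcome because the competing bid is below both your value and your alternative bid.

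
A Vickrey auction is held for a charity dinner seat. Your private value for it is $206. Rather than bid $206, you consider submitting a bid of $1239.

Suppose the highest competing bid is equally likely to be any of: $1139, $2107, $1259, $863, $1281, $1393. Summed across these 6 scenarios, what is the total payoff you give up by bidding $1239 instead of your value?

$1590

The deviation costs you only when the competing bid falls strictly between $206 and $1239; elsewhere both bids give the same outcome.
$1139: truthful payoff $0, deviation payoff −$933 → loss $933.
$2107: outcomes coincide → loss $0.
$1259: outcomes coincide → loss $0.
$863: truthful payoff $0, deviation payoff −$657 → loss $657.
$1281: outcomes coincide → loss $0.
$1393: outcomes coincide → loss $0.
Total loss = $933 + $657 = $1590.
Truthful bidding weakly dominates here: raising your bid can only win items priced above your value, and lowering it can only forfeit items priced below.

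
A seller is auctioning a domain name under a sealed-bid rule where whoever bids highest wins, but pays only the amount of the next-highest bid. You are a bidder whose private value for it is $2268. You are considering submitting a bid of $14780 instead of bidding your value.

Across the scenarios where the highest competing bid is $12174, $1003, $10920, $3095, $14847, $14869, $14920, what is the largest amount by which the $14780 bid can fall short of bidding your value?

$9906

$12174: truthful gives $0, deviation gives −$9906 → loss $9906.
$1003: same outcome either way → loss $0.
$10920: truthful gives $0, deviation gives −$8652 → loss $8652.
$3095: truthful gives $0, deviation gives −$827 → loss $827.
$14847: same outcome either way → loss $0.
$14869: same outcome either way → loss $0.
$14920: same outcome either way → loss $0.
Maximum loss: $9906.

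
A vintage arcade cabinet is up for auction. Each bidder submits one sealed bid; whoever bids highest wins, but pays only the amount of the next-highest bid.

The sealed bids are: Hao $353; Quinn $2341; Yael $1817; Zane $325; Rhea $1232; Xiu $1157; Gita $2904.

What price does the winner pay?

$2341

Highest bid: Gita at $2904, so Gita wins.
Second-highest bid: Quinn at $2341 — that is the price the winner pays.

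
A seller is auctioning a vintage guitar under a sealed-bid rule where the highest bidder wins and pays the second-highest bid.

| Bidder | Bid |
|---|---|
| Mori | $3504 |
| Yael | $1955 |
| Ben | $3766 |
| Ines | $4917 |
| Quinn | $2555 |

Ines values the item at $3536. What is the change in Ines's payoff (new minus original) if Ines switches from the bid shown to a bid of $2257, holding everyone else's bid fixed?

The highest bid among the other bidders is $3766; Ines's bid doesn't change that.
Original bid $4917: Ines is highest, pays the top rival bid $3766; payoff $3536 − $3766 = −$230.
Alternative bid $2257: Ines is not highest (top rival bid is $3766); payoff $0.
Change in payoff = $0 − (−$230) = $230.

$230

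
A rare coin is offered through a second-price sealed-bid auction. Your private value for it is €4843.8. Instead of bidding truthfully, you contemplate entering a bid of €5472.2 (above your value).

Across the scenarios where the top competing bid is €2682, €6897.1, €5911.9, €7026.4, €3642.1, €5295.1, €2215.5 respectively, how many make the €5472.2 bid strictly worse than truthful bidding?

The deviation hurts exactly when the highest competing bid lies strictly between €4843.8 and €5472.2 — overbidding then wins at a price above your value.
€2682: below both → same outcome either way.
€6897.1: above both → same outcome either way.
€5911.9: above both → same outcome either way.
€7026.4: above both → same outcome either way.
€3642.1: below both → same outcome either way.
€5295.1: inside the interval → strictly worse (loss €451.3).
€2215.5: below both → same outcome either way.
Count: 1.

1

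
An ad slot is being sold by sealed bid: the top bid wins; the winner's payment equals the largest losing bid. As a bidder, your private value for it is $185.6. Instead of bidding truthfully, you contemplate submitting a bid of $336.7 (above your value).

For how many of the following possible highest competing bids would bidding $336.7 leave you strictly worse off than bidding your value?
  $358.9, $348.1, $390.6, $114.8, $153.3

The deviation hurts exactly when the highest competing bid lies strictly between $185.6 and $336.7 — overbidding then wins at a price above your value.
$358.9: above both → same outcome either way.
$348.1: above both → same outcome either way.
$390.6: above both → same outcome either way.
$114.8: below both → same outcome either way.
$153.3: below both → same outcome either way.
Count: 0.

0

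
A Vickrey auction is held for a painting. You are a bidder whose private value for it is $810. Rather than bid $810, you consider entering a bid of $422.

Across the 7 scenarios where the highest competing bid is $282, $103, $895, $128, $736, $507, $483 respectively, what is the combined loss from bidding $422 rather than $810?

The deviation costs you only when the competing bid falls strictly between $422 and $810; elsewhere both bids give the same outcome.
$282: outcomes coincide → loss $0.
$103: outcomes coincide → loss $0.
$895: outcomes coincide → loss $0.
$128: outcomes coincide → loss $0.
$736: truthful payoff $74, deviation payoff $0 → loss $74.
$507: truthful payoff $303, deviation payoff $0 → loss $303.
$483: truthful payoff $327, deviation payoff $0 → loss $327.
Total loss = $74 + $303 + $327 = $704.

$704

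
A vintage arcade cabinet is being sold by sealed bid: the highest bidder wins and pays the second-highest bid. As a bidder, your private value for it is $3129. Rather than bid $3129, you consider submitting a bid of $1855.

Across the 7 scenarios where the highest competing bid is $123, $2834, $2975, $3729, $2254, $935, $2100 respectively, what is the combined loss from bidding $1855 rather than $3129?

$2353

The deviation costs you only when the competing bid falls strictly between $1855 and $3129; elsewhere both bids give the same outcome.
$123: outcomes coincide → loss $0.
$2834: truthful payoff $295, deviation payoff $0 → loss $295.
$2975: truthful payoff $154, deviation payoff $0 → loss $154.
$3729: outcomes coincide → loss $0.
$2254: truthful payoff $875, deviation payoff $0 → loss $875.
$935: outcomes coincide → loss $0.
$2100: truthful payoff $1029, deviation payoff $0 → loss $1029.
Total loss = $295 + $154 + $875 + $1029 = $2353.
In a second-price auction your bid sets only whether you win, not what you pay, so bidding your true value is weakly dominant.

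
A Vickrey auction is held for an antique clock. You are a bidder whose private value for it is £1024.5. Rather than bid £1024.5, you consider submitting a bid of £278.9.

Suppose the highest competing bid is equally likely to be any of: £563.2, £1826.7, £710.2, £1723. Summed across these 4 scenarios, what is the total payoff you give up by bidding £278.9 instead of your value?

£775.6

The deviation costs you only when the competing bid falls strictly between £278.9 and £1024.5; elsewhere both bids give the same outcome.
£563.2: truthful payoff £461.3, deviation payoff £0 → loss £461.3.
£1826.7: outcomes coincide → loss £0.
£710.2: truthful payoff £314.3, deviation payoff £0 → loss £314.3.
£1723: outcomes coincide → loss £0.
Total loss = £461.3 + £314.3 = £775.6.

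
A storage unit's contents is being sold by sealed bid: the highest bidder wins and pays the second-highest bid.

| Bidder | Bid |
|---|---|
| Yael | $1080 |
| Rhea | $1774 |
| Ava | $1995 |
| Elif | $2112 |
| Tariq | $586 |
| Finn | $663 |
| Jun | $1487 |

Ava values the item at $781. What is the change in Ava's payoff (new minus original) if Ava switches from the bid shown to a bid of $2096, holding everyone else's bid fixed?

$0

The highest bid among the other bidders is $2112; Ava's bid doesn't change that.
Original bid $1995: Ava is not highest (top rival bid is $2112); payoff $0.
Alternative bid $2096: Ava is not highest (top rival bid is $2112); payoff $0.
Change in payoff = $0 − ($0) = $0.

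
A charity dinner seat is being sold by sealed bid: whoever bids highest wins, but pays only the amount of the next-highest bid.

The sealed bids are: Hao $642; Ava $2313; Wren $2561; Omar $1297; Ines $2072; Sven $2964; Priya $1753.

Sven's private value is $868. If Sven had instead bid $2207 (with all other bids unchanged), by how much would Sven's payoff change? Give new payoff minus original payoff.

The highest bid among the other bidders is $2561; Sven's bid doesn't change that.
Original bid $2964: Sven is highest, pays the top rival bid $2561; payoff $868 − $2561 = −$1693.
Alternative bid $2207: Sven is not highest (top rival bid is $2561); payoff $0.
Change in payoff = $0 − (−$1693) = $1693.

$1693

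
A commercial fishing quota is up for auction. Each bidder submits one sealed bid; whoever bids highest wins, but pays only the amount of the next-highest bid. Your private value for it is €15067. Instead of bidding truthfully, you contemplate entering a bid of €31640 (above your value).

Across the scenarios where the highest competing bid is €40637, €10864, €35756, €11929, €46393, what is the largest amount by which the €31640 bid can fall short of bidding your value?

€40637: same outcome either way → loss €0.
€10864: same outcome either way → loss €0.
€35756: same outcome either way → loss €0.
€11929: same outcome either way → loss €0.
€46393: same outcome either way → loss €0.
Maximum loss: €0.

€0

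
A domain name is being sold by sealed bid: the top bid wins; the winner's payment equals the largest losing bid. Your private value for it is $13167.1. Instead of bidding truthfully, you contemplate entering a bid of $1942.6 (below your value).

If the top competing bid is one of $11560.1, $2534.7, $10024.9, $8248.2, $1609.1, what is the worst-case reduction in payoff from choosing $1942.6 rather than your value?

$10632.4

$11560.1: truthful gives $1607, deviation gives $0 → loss $1607.
$2534.7: truthful gives $10632.4, deviation gives $0 → loss $10632.4.
$10024.9: truthful gives $3142.2, deviation gives $0 → loss $3142.2.
$8248.2: truthful gives $4918.9, deviation gives $0 → loss $4918.9.
$1609.1: same outcome either way → loss $0.
Maximum loss: $10632.4.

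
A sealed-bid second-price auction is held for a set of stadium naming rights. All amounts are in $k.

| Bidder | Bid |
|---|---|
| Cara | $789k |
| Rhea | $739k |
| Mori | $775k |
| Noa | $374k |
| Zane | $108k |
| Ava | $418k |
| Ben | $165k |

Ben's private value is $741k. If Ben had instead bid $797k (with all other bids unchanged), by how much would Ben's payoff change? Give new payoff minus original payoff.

The highest bid among the other bidders is $789k; Ben's bid doesn't change that.
Original bid $165k: Ben is not highest (top rival bid is $789k); payoff $0k.
Alternative bid $797k: Ben is highest, pays the top rival bid $789k; payoff $741k − $789k = −$48k.
Change in payoff = −$48k − ($0k) = −$48k.

−$48k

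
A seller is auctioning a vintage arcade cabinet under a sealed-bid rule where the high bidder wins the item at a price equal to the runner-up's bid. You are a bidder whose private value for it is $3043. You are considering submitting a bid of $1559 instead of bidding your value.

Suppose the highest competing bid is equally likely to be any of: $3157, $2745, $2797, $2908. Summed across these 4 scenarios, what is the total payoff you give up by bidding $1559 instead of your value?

$679

The deviation costs you only when the competing bid falls strictly between $1559 and $3043; elsewhere both bids give the same outcome.
$3157: outcomes coincide → loss $0.
$2745: truthful payoff $298, deviation payoff $0 → loss $298.
$2797: truthful payoff $246, deviation payoff $0 → loss $246.
$2908: truthful payoff $135, deviation payoff $0 → loss $135.
Total loss = $298 + $246 + $135 = $679.
In a second-price auction your bid sets only whether you win, not what you pay, so bidding your true value is weakly dominant.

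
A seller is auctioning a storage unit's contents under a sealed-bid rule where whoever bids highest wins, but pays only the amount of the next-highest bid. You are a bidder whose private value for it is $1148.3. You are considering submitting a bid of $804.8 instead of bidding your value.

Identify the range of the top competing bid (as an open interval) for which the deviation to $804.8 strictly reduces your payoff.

($804.8, $1148.3)

If the competing bid is below $804.8, both bids win at the same price — no difference.
If it is above $1148.3, both bids lose — no difference.
If it lies strictly between $804.8 and $1148.3, bidding your value wins at a price below your value (positive payoff) while bidding $804.8 loses (payoff 0).
So the deviation strictly hurts on the open interval ($804.8, $1148.3).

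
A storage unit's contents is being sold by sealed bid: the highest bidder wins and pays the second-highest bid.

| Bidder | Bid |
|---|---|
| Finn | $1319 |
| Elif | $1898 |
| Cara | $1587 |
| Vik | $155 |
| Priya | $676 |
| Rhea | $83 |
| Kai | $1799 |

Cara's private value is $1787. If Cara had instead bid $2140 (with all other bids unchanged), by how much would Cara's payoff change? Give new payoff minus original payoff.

−$111

The highest bid among the other bidders is $1898; Cara's bid doesn't change that.
Original bid $1587: Cara is not highest (top rival bid is $1898); payoff $0.
Alternative bid $2140: Cara is highest, pays the top rival bid $1898; payoff $1787 − $1898 = −$111.
Change in payoff = −$111 − ($0) = −$111.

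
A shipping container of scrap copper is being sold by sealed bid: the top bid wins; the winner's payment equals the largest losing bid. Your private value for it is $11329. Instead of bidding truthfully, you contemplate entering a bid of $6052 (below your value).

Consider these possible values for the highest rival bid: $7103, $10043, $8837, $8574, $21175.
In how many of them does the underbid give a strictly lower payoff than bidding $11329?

The deviation hurts exactly when the highest competing bid lies strictly between $6052 and $11329 — underbidding then forfeits a profitable win.
$7103: inside the interval → strictly worse (loss $4226).
$10043: inside the interval → strictly worse (loss $1286).
$8837: inside the interval → strictly worse (loss $2492).
$8574: inside the interval → strictly worse (loss $2755).
$21175: above both → same outcome either way.
Count: 4.

4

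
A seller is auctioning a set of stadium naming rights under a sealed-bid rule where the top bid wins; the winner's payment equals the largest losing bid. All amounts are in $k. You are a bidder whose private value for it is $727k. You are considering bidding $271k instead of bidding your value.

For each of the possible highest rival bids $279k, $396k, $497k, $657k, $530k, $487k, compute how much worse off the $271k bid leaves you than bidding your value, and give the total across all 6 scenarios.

The deviation costs you only when the competing bid falls strictly between $271k and $727k; elsewhere both bids give the same outcome.
$279k: truthful payoff $448k, deviation payoff $0k → loss $448k.
$396k: truthful payoff $331k, deviation payoff $0k → loss $331k.
$497k: truthful payoff $230k, deviation payoff $0k → loss $230k.
$657k: truthful payoff $70k, deviation payoff $0k → loss $70k.
$530k: truthful payoff $197k, deviation payoff $0k → loss $197k.
$487k: truthful payoff $240k, deviation payoff $0k → loss $240k.
Total loss = $448k + $331k + $230k + $70k + $197k + $240k = $1516k.
In a second-price auction your bid sets only whether you win, not what you pay, so bidding your true value is weakly dominant.

$1516k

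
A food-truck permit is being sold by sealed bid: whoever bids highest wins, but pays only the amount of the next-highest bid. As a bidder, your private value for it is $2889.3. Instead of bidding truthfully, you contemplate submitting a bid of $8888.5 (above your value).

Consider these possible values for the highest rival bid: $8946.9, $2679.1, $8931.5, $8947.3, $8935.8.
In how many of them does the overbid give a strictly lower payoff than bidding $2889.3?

0

The deviation hurts exactly when the highest competing bid lies strictly between $2889.3 and $8888.5 — overbidding then wins at a price above your value.
$8946.9: above both → same outcome either way.
$2679.1: below both → same outcome either way.
$8931.5: above both → same outcome either way.
$8947.3: above both → same outcome either way.
$8935.8: above both → same outcome either way.
Count: 0.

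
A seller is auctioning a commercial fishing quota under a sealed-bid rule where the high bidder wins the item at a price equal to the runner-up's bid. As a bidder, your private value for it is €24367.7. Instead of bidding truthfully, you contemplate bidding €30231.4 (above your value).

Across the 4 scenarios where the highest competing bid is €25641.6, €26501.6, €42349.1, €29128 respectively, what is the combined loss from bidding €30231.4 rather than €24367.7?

The deviation costs you only when the competing bid falls strictly between €24367.7 and €30231.4; elsewhere both bids give the same outcome.
€25641.6: truthful payoff €0, deviation payoff −€1273.9 → loss €1273.9.
€26501.6: truthful payoff €0, deviation payoff −€2133.9 → loss €2133.9.
€42349.1: outcomes coincide → loss €0.
€29128: truthful payoff €0, deviation payoff −€4760.3 → loss €4760.3.
Total loss = €1273.9 + €2133.9 + €4760.3 = €8168.1.
Truthful bidding weakly dominates here: raising your bid can only win items priced above your value, and lowering it can only forfeit items priced below.

€8168.1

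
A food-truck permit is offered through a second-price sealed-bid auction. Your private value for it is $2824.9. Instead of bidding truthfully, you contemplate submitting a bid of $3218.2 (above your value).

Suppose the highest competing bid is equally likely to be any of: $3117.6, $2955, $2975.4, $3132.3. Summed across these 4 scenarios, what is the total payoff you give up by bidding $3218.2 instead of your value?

$880.7

The deviation costs you only when the competing bid falls strictly between $2824.9 and $3218.2; elsewhere both bids give the same outcome.
$3117.6: truthful payoff $0, deviation payoff −$292.7 → loss $292.7.
$2955: truthful payoff $0, deviation payoff −$130.1 → loss $130.1.
$2975.4: truthful payoff $0, deviation payoff −$150.5 → loss $150.5.
$3132.3: truthful payoff $0, deviation payoff −$307.4 → loss $307.4.
Total loss = $292.7 + $130.1 + $150.5 + $307.4 = $880.7.
Truthful bidding weakly dominates here: raising your bid can only win items priced above your value, and lowering it can only forfeit items priced below.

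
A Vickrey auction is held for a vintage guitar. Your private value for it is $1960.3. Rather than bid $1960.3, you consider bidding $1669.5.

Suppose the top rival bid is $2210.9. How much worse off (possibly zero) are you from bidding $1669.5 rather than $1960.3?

$0

Bidding your value $1960.3: you lose (since $1960.3 < $2210.9). Payoff $0.
Bidding $1669.5: you lose. Payoff $0.
Difference = $0 − $0 = $0; both bids lead to the same outcome because the competing bid is above both your value and your alternative bid.
Because the price is fixed by the runner-up's bid, deviating from your value can only change a good outcome into a bad one — never the reverse.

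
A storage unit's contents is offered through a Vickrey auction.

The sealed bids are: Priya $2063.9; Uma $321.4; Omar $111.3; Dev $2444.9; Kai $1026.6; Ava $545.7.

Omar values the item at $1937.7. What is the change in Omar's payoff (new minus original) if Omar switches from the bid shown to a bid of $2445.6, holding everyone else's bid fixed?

The highest bid among the other bidders is $2444.9; Omar's bid doesn't change that.
Original bid $111.3: Omar is not highest (top rival bid is $2444.9); payoff $0.
Alternative bid $2445.6: Omar is highest, pays the top rival bid $2444.9; payoff $1937.7 − $2444.9 = −$507.2.
Change in payoff = −$507.2 − ($0) = −$507.2.

−$507.2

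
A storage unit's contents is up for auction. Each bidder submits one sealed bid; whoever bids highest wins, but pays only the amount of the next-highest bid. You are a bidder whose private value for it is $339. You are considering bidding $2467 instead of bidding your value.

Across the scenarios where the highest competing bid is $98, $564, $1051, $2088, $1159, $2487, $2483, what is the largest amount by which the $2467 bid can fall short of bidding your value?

$1749

$98: same outcome either way → loss $0.
$564: truthful gives $0, deviation gives −$225 → loss $225.
$1051: truthful gives $0, deviation gives −$712 → loss $712.
$2088: truthful gives $0, deviation gives −$1749 → loss $1749.
$1159: truthful gives $0, deviation gives −$820 → loss $820.
$2487: same outcome either way → loss $0.
$2483: same outcome either way → loss $0.
Maximum loss: $1749.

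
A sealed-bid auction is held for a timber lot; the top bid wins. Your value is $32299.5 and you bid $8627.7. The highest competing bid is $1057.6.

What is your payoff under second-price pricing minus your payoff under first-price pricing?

$7570.1

You have the highest bid, so you win under either rule.
Second-price: pay $1057.6 → payoff $31241.9.
First-price: pay your own bid $8627.7 → payoff $23671.8.
Difference = $31241.9 − ($23671.8) = $7570.1.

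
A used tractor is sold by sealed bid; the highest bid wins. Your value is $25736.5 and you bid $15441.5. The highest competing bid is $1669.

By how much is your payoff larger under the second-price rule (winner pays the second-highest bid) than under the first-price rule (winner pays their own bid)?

You have the highest bid, so you win under either rule.
Second-price: pay $1669 → payoff $24067.5.
First-price: pay your own bid $15441.5 → payoff $10295.
Difference = $24067.5 − ($10295) = $13772.5.

$13772.5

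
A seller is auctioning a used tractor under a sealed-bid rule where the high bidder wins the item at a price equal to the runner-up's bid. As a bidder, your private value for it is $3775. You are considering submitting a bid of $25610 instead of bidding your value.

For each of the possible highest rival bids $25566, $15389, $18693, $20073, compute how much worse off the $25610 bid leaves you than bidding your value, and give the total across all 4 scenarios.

The deviation costs you only when the competing bid falls strictly between $3775 and $25610; elsewhere both bids give the same outcome.
$25566: truthful payoff $0, deviation payoff −$21791 → loss $21791.
$15389: truthful payoff $0, deviation payoff −$11614 → loss $11614.
$18693: truthful payoff $0, deviation payoff −$14918 → loss $14918.
$20073: truthful payoff $0, deviation payoff −$16298 → loss $16298.
Total loss = $21791 + $11614 + $14918 + $16298 = $64621.
Because the price is fixed by the runner-up's bid, deviating from your value can only change a good outcome into a bad one — never the reverse.

$64621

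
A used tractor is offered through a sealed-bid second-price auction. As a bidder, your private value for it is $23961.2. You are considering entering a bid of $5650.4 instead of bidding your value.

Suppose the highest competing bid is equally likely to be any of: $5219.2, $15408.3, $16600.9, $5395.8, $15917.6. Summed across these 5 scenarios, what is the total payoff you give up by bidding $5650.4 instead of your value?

The deviation costs you only when the competing bid falls strictly between $5650.4 and $23961.2; elsewhere both bids give the same outcome.
$5219.2: outcomes coincide → loss $0.
$15408.3: truthful payoff $8552.9, deviation payoff $0 → loss $8552.9.
$16600.9: truthful payoff $7360.3, deviation payoff $0 → loss $7360.3.
$5395.8: outcomes coincide → loss $0.
$15917.6: truthful payoff $8043.6, deviation payoff $0 → loss $8043.6.
Total loss = $8552.9 + $7360.3 + $8043.6 = $23956.8.

$23956.8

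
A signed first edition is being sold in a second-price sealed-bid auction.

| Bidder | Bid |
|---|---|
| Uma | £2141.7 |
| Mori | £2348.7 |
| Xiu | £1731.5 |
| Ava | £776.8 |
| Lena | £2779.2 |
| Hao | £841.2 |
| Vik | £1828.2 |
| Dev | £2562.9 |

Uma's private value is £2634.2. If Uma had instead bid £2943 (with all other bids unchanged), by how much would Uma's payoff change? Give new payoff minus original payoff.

The highest bid among the other bidders is £2779.2; Uma's bid doesn't change that.
Original bid £2141.7: Uma is not highest (top rival bid is £2779.2); payoff £0.
Alternative bid £2943: Uma is highest, pays the top rival bid £2779.2; payoff £2634.2 − £2779.2 = −£145.
Change in payoff = −£145 − (£0) = −£145.

−£145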